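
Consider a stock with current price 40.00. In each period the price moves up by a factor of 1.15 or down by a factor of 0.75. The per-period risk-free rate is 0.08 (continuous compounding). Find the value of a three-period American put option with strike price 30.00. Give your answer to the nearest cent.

Risk-neutral probability p = (e^0.08 − 0.75)/(1.15 − 0.75) = 0.3333/0.4000 = 0.8332
Terminal stock prices: S_uuu = 60.83, S_uud = 39.67, S_udd = 25.88, S_ddd = 16.88
Terminal payoffs (K − S): max(-30.83, 0) = 0, max(-9.675, 0) = 0, max(4.125, 0) = 4.125, max(13.12, 0) = 13.12
Node uu (S = 52.9): continuation = e^(−0.08)·[0.8332·0.0000 + 0.1668·0.0000] = 0.0000; exercise value = 0.0000 ≤ continuation, so V_uu = 0.0000
Node ud (S = 34.5): continuation = e^(−0.08)·[0.8332·0.0000 + 0.1668·4.1250] = 0.6351; exercise value = 0.0000 ≤ continuation, so V_ud = 0.6351
Node dd (S = 22.5): continuation = e^(−0.08)·[0.8332·4.1250 + 0.1668·13.1250] = 5.1935; exercise value = 7.5000 > continuation, so V_dd = 7.5000 (exercise)
Node u (S = 46): continuation = e^(−0.08)·[0.8332·0.0000 + 0.1668·0.6351] = 0.0978; exercise value = 0.0000 ≤ continuation, so V_u = 0.0978
Node d (S = 30): continuation = e^(−0.08)·[0.8332·0.6351 + 0.1668·7.5000] = 1.6432; exercise value = 0.0000 ≤ continuation, so V_d = 1.6432
Node 0 (S = 40): continuation = e^(−0.08)·[0.8332·0.0978 + 0.1668·1.6432] = 0.3282; exercise value = 0.0000 ≤ continuation, so V_0 = 0.3282

0.33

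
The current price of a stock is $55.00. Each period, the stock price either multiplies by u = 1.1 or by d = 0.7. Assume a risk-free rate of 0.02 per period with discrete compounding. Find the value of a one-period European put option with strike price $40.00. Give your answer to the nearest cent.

$0.29

Risk-neutral probability p = (1 + 0.02 − 0.7)/(1.1 − 0.7) = 0.3200/0.4000 = 0.8000
Terminal stock prices: S_u = 60.5, S_d = 38.5
Terminal payoffs (K − S): max(-20.5, 0) = 0, max(1.5, 0) = 1.5
Node 0 (S = 55): V_0 = 1/1.02·[0.8000·0.0000 + 0.2000·1.5000] = 0.2941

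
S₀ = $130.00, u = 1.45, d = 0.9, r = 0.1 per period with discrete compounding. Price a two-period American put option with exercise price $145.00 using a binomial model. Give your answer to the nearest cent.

Risk-neutral probability p = (1 + 0.1 − 0.9)/(1.45 − 0.9) = 0.2000/0.5500 = 0.3636
Terminal stock prices: S_uu = 273.3, S_ud = 169.7, S_dd = 105.3
Terminal payoffs (K − S): max(-128.3, 0) = 0, max(-24.65, 0) = 0, max(39.7, 0) = 39.7
Node u (S = 188.5): continuation = 1/1.1·[0.3636·0.0000 + 0.6364·0.0000] = 0.0000; exercise value = 0.0000 ≤ continuation, so V_u = 0.0000
Node d (S = 117): continuation = 1/1.1·[0.3636·0.0000 + 0.6364·39.7000] = 22.9669; exercise value = 28.0000 > continuation, so V_d = 28.0000 (exercise)
Node 0 (S = 130): continuation = 1/1.1·[0.3636·0.0000 + 0.6364·28.0000] = 16.1983; exercise value = 15.0000 ≤ continuation, so V_0 = 16.1983

$16.20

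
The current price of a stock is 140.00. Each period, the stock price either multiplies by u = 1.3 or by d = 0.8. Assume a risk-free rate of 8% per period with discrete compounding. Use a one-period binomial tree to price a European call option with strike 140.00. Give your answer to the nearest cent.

Risk-neutral probability p = (1 + 0.08 − 0.8)/(1.3 − 0.8) = 0.2800/0.5000 = 0.5600
Terminal stock prices: S_u = 182, S_d = 112
Terminal payoffs (S − K): max(42, 0) = 42, max(-28, 0) = 0
Node 0 (S = 140): V_0 = 1/1.08·[0.5600·42.0000 + 0.4400·0.0000] = 21.7778

21.78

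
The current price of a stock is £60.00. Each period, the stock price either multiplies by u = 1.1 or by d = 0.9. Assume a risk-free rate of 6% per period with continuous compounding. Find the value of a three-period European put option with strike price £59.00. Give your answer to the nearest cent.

Risk-neutral probability p = (e^0.06 − 0.9)/(1.1 − 0.9) = 0.1618/0.2000 = 0.8092
Terminal stock prices: S_uuu = 79.86, S_uud = 65.34, S_udd = 53.46, S_ddd = 43.74
Terminal payoffs (K − S): max(-20.86, 0) = 0, max(-6.34, 0) = 0, max(5.54, 0) = 5.54, max(15.26, 0) = 15.26
Node uu (S = 72.6): V_uu = e^(−0.06)·[0.8092·0.0000 + 0.1908·0.0000] = 0.0000
Node ud (S = 59.4): V_ud = e^(−0.06)·[0.8092·0.0000 + 0.1908·5.5400] = 0.9956
Node dd (S = 48.6): V_dd = e^(−0.06)·[0.8092·5.5400 + 0.1908·15.2600] = 6.9641
Node u (S = 66): V_u = e^(−0.06)·[0.8092·0.0000 + 0.1908·0.9956] = 0.1789
Node d (S = 54): V_d = e^(−0.06)·[0.8092·0.9956 + 0.1908·6.9641] = 2.0102
Node 0 (S = 60): V_0 = e^(−0.06)·[0.8092·0.1789 + 0.1908·2.0102] = 0.4976

£0.50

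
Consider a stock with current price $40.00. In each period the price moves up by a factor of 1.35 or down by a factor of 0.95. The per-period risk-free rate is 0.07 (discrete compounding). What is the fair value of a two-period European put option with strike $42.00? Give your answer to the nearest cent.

Risk-neutral probability p = (1 + 0.07 − 0.95)/(1.35 − 0.95) = 0.1200/0.4000 = 0.3000
Terminal stock prices: S_uu = 72.9, S_ud = 51.3, S_dd = 36.1
Terminal payoffs (K − S): max(-30.9, 0) = 0, max(-9.3, 0) = 0, max(5.9, 0) = 5.9
Node u (S = 54): V_u = 1/1.07·[0.3000·0.0000 + 0.7000·0.0000] = 0.0000
Node d (S = 38): V_d = 1/1.07·[0.3000·0.0000 + 0.7000·5.9000] = 3.8598
Node 0 (S = 40): V_0 = 1/1.07·[0.3000·0.0000 + 0.7000·3.8598] = 2.5251

$2.53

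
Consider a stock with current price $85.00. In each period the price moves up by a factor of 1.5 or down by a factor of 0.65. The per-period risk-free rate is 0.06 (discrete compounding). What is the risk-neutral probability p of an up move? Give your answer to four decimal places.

p = 0.4824

Risk-neutral probability p = (1 + 0.06 − 0.65)/(1.5 − 0.65) = 0.4100/0.8500 = 0.4824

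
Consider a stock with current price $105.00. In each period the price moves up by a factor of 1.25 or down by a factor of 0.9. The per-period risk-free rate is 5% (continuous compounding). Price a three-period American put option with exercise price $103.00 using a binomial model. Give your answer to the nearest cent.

$5.24

Risk-neutral probability p = (e^0.05 − 0.9)/(1.25 − 0.9) = 0.1513/0.3500 = 0.4322
Terminal stock prices: S_uuu = 205.1, S_uud = 147.7, S_udd = 106.3, S_ddd = 76.55
Terminal payoffs (K − S): max(-102.1, 0) = 0, max(-44.66, 0) = 0, max(-3.312, 0) = 0, max(26.45, 0) = 26.45
Node uu (S = 164.1): continuation = e^(−0.05)·[0.4322·0.0000 + 0.5678·0.0000] = 0.0000; exercise value = 0.0000 ≤ continuation, so V_uu = 0.0000
Node ud (S = 118.1): continuation = e^(−0.05)·[0.4322·0.0000 + 0.5678·0.0000] = 0.0000; exercise value = 0.0000 ≤ continuation, so V_ud = 0.0000
Node dd (S = 85.05): continuation = e^(−0.05)·[0.4322·0.0000 + 0.5678·26.4550] = 14.2885; exercise value = 17.9500 > continuation, so V_dd = 17.9500 (exercise)
Node u (S = 131.2): continuation = e^(−0.05)·[0.4322·0.0000 + 0.5678·0.0000] = 0.0000; exercise value = 0.0000 ≤ continuation, so V_u = 0.0000
Node d (S = 94.5): continuation = e^(−0.05)·[0.4322·0.0000 + 0.5678·17.9500] = 9.6949; exercise value = 8.5000 ≤ continuation, so V_d = 9.6949
Node 0 (S = 105): continuation = e^(−0.05)·[0.4322·0.0000 + 0.5678·9.6949] = 5.2363; exercise value = 0.0000 ≤ continuation, so V_0 = 5.2363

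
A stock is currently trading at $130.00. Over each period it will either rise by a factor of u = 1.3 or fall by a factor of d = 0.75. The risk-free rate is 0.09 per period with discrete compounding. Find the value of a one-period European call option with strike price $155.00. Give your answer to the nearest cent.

$7.94

Risk-neutral probability p = (1 + 0.09 − 0.75)/(1.3 − 0.75) = 0.3400/0.5500 = 0.6182
Terminal stock prices: S_u = 169, S_d = 97.5
Terminal payoffs (S − K): max(14, 0) = 14, max(-57.5, 0) = 0
Node 0 (S = 130): V_0 = 1/1.09·[0.6182·14.0000 + 0.3818·0.0000] = 7.9399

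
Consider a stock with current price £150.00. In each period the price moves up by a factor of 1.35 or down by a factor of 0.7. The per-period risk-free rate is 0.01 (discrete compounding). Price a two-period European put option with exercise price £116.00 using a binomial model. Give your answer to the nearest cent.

£11.40

Risk-neutral probability p = (1 + 0.01 − 0.7)/(1.35 − 0.7) = 0.3100/0.6500 = 0.4769
Terminal stock prices: S_uu = 273.4, S_ud = 141.8, S_dd = 73.5
Terminal payoffs (K − S): max(-157.4, 0) = 0, max(-25.75, 0) = 0, max(42.5, 0) = 42.5
Node u (S = 202.5): V_u = 1/1.01·[0.4769·0.0000 + 0.5231·0.0000] = 0.0000
Node d (S = 105): V_d = 1/1.01·[0.4769·0.0000 + 0.5231·42.5000] = 22.0107
Node 0 (S = 150): V_0 = 1/1.01·[0.4769·0.0000 + 0.5231·22.0107] = 11.3993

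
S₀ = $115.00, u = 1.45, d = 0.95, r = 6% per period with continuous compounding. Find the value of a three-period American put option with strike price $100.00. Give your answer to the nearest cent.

$0.55

Risk-neutral probability p = (e^0.06 − 0.95)/(1.45 − 0.95) = 0.1118/0.5000 = 0.2237
Terminal stock prices: S_uuu = 350.6, S_uud = 229.7, S_udd = 150.5, S_ddd = 98.6
Terminal payoffs (K − S): max(-250.6, 0) = 0, max(-129.7, 0) = 0, max(-50.49, 0) = 0, max(1.402, 0) = 1.402
Node uu (S = 241.8): continuation = e^(−0.06)·[0.2237·0.0000 + 0.7763·0.0000] = 0.0000; exercise value = 0.0000 ≤ continuation, so V_uu = 0.0000
Node ud (S = 158.4): continuation = e^(−0.06)·[0.2237·0.0000 + 0.7763·0.0000] = 0.0000; exercise value = 0.0000 ≤ continuation, so V_ud = 0.0000
Node dd (S = 103.8): continuation = e^(−0.06)·[0.2237·0.0000 + 0.7763·1.4019] = 1.0249; exercise value = 0.0000 ≤ continuation, so V_dd = 1.0249
Node u (S = 166.8): continuation = e^(−0.06)·[0.2237·0.0000 + 0.7763·0.0000] = 0.0000; exercise value = 0.0000 ≤ continuation, so V_u = 0.0000
Node d (S = 109.2): continuation = e^(−0.06)·[0.2237·0.0000 + 0.7763·1.0249] = 0.7493; exercise value = 0.0000 ≤ continuation, so V_d = 0.7493
Node 0 (S = 115): continuation = e^(−0.06)·[0.2237·0.0000 + 0.7763·0.7493] = 0.5479; exercise value = 0.0000 ≤ continuation, so V_0 = 0.5479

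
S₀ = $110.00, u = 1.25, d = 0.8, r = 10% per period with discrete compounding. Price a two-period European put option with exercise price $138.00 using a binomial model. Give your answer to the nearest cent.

Risk-neutral probability p = (1 + 0.1 − 0.8)/(1.25 − 0.8) = 0.3000/0.4500 = 0.6667
Terminal stock prices: S_uu = 171.9, S_ud = 110, S_dd = 70.4
Terminal payoffs (K − S): max(-33.88, 0) = 0, max(28, 0) = 28, max(67.6, 0) = 67.6
Node u (S = 137.5): V_u = 1/1.1·[0.6667·0.0000 + 0.3333·28.0000] = 8.4848
Node d (S = 88): V_d = 1/1.1·[0.6667·28.0000 + 0.3333·67.6000] = 37.4545
Node 0 (S = 110): V_0 = 1/1.1·[0.6667·8.4848 + 0.3333·37.4545] = 16.4922

$16.49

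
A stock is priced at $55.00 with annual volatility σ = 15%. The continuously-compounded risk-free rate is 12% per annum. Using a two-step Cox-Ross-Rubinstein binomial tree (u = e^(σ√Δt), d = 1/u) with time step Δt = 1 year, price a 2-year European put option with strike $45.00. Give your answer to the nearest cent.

$0.04

CRR parameters: u = e^(σ√Δt) = e^(0.15·√1) = 1.1618, d = 1/u = 0.8607
Per-period rate: rΔt = 0.12·1 = 0.12, so R = e^0.12 = 1.1275
Risk-neutral probability p = (e^0.12 − 0.8607)/(1.1618 − 0.8607) = 0.2668/0.3011 = 0.8860
Terminal stock prices: S_uu = 74.24, S_ud = 55, S_dd = 40.75
Terminal payoffs (K − S): max(-29.24, 0) = 0, max(-10, 0) = 0, max(4.255, 0) = 4.255
Node u (S = 63.9): V_u = e^(−0.12)·[0.8860·0.0000 + 0.1140·0.0000] = 0.0000
Node d (S = 47.34): V_d = e^(−0.12)·[0.8860·0.0000 + 0.1140·4.2550] = 0.4303
Node 0 (S = 55): V_0 = e^(−0.12)·[0.8860·0.0000 + 0.1140·0.4303] = 0.0435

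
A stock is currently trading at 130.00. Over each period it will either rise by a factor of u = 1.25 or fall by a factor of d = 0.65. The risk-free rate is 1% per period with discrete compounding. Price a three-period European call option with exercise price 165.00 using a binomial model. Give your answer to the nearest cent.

18.64

Risk-neutral probability p = (1 + 0.01 − 0.65)/(1.25 − 0.65) = 0.3600/0.6000 = 0.6000
Terminal stock prices: S_uuu = 253.9, S_uud = 132, S_udd = 68.66, S_ddd = 35.7
Terminal payoffs (S − K): max(88.91, 0) = 88.91, max(-32.97, 0) = 0, max(-96.34, 0) = 0, max(-129.3, 0) = 0
Node uu (S = 203.1): V_uu = 1/1.01·[0.6000·88.9062 + 0.4000·0.0000] = 52.8156
Node ud (S = 105.6): V_ud = 1/1.01·[0.6000·0.0000 + 0.4000·0.0000] = 0.0000
Node dd (S = 54.93): V_dd = 1/1.01·[0.6000·0.0000 + 0.4000·0.0000] = 0.0000
Node u (S = 162.5): V_u = 1/1.01·[0.6000·52.8156 + 0.4000·0.0000] = 31.3756
Node d (S = 84.5): V_d = 1/1.01·[0.6000·0.0000 + 0.4000·0.0000] = 0.0000
Node 0 (S = 130): V_0 = 1/1.01·[0.6000·31.3756 + 0.4000·0.0000] = 18.6390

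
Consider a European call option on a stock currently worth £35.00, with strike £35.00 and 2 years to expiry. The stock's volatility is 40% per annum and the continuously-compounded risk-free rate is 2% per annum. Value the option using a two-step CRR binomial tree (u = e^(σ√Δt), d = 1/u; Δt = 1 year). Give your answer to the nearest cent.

CRR parameters: u = e^(σ√Δt) = e^(0.4·√1) = 1.4918, d = 1/u = 0.6703
Per-period rate: rΔt = 0.02·1 = 0.02, so R = e^0.02 = 1.0202
Risk-neutral probability p = (e^0.02 − 0.6703)/(1.4918 − 0.6703) = 0.3499/0.8215 = 0.4259
Terminal stock prices: S_uu = 77.89, S_ud = 35, S_dd = 15.73
Terminal payoffs (S − K): max(42.89, 0) = 42.89, max(0, 0) = 0, max(-19.27, 0) = 0
Node u (S = 52.21): V_u = e^(−0.02)·[0.4259·42.8939 + 0.5741·0.0000] = 17.9069
Node d (S = 23.46): V_d = e^(−0.02)·[0.4259·0.0000 + 0.5741·0.0000] = 0.0000
Node 0 (S = 35): V_0 = e^(−0.02)·[0.4259·17.9069 + 0.5741·0.0000] = 7.4756

£7.48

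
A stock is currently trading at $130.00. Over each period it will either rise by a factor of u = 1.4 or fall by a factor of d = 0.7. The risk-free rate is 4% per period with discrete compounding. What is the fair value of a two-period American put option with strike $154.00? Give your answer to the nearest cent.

$37.30

Risk-neutral probability p = (1 + 0.04 − 0.7)/(1.4 − 0.7) = 0.3400/0.7000 = 0.4857
Terminal stock prices: S_uu = 254.8, S_ud = 127.4, S_dd = 63.7
Terminal payoffs (K − S): max(-100.8, 0) = 0, max(26.6, 0) = 26.6, max(90.3, 0) = 90.3
Node u (S = 182): continuation = 1/1.04·[0.4857·0.0000 + 0.5143·26.6000] = 13.1538; exercise value = 0.0000 ≤ continuation, so V_u = 13.1538
Node d (S = 91): continuation = 1/1.04·[0.4857·26.6000 + 0.5143·90.3000] = 57.0769; exercise value = 63.0000 > continuation, so V_d = 63.0000 (exercise)
Node 0 (S = 130): continuation = 1/1.04·[0.4857·13.1538 + 0.5143·63.0000] = 37.2971; exercise value = 24.0000 ≤ continuation, so V_0 = 37.2971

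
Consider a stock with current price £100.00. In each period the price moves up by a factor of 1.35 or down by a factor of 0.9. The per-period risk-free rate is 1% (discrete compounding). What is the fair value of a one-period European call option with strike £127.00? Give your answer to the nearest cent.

£1.94

Risk-neutral probability p = (1 + 0.01 − 0.9)/(1.35 − 0.9) = 0.1100/0.4500 = 0.2444
Terminal stock prices: S_u = 135, S_d = 90
Terminal payoffs (S − K): max(8, 0) = 8, max(-37, 0) = 0
Node 0 (S = 100): V_0 = 1/1.01·[0.2444·8.0000 + 0.7556·0.0000] = 1.9362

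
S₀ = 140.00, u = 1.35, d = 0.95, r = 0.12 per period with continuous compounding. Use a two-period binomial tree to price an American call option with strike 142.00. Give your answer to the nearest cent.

Risk-neutral probability p = (e^0.12 − 0.95)/(1.35 − 0.95) = 0.1775/0.4000 = 0.4437
Terminal stock prices: S_uu = 255.2, S_ud = 179.5, S_dd = 126.3
Terminal payoffs (S − K): max(113.2, 0) = 113.2, max(37.55, 0) = 37.55, max(-15.65, 0) = 0
Node u (S = 189): continuation = e^(−0.12)·[0.4437·113.1500 + 0.5563·37.5500] = 63.0573; exercise value = 47.0000 ≤ continuation, so V_u = 63.0573
Node d (S = 133): continuation = e^(−0.12)·[0.4437·37.5500 + 0.5563·0.0000] = 14.7783; exercise value = 0.0000 ≤ continuation, so V_d = 14.7783
Node 0 (S = 140): continuation = e^(−0.12)·[0.4437·63.0573 + 0.5563·14.7783] = 32.1081; exercise value = 0.0000 ≤ continuation, so V_0 = 32.1081

32.11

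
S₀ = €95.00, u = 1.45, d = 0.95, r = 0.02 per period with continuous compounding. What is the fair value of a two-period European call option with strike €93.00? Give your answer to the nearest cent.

€10.80

Risk-neutral probability p = (e^0.02 − 0.95)/(1.45 − 0.95) = 0.0702/0.5000 = 0.1404
Terminal stock prices: S_uu = 199.7, S_ud = 130.9, S_dd = 85.74
Terminal payoffs (S − K): max(106.7, 0) = 106.7, max(37.86, 0) = 37.86, max(-7.263, 0) = 0
Node u (S = 137.8): V_u = e^(−0.02)·[0.1404·106.7375 + 0.8596·37.8625] = 46.5915
Node d (S = 90.25): V_d = e^(−0.02)·[0.1404·37.8625 + 0.8596·0.0000] = 5.2107
Node 0 (S = 95): V_0 = e^(−0.02)·[0.1404·46.5915 + 0.8596·5.2107] = 10.8025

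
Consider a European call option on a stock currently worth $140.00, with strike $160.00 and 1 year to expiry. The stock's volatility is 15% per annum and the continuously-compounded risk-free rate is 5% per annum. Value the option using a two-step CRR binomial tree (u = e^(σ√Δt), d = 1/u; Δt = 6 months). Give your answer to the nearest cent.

$4.37

CRR parameters: u = e^(σ√Δt) = e^(0.15·√0.5) = 1.1119, d = 1/u = 0.8994
Per-period rate: rΔt = 0.05·0.5 = 0.025, so R = e^0.025 = 1.0253
Risk-neutral probability p = (e^0.025 − 0.8994)/(1.1119 − 0.8994) = 0.1259/0.2125 = 0.5926
Terminal stock prices: S_uu = 173.1, S_ud = 140, S_dd = 113.2
Terminal payoffs (S − K): max(13.08, 0) = 13.08, max(-20, 0) = 0, max(-46.76, 0) = 0
Node u (S = 155.7): V_u = e^(−0.025)·[0.5926·13.0836 + 0.4074·0.0000] = 7.5622
Node d (S = 125.9): V_d = e^(−0.025)·[0.5926·0.0000 + 0.4074·0.0000] = 0.0000
Node 0 (S = 140): V_0 = e^(−0.025)·[0.5926·7.5622 + 0.4074·0.0000] = 4.3708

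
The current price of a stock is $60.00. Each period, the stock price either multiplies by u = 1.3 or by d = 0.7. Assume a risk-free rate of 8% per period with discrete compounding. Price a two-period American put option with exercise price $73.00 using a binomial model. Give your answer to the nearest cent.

$14.19

Risk-neutral probability p = (1 + 0.08 − 0.7)/(1.3 − 0.7) = 0.3800/0.6000 = 0.6333
Terminal stock prices: S_uu = 101.4, S_ud = 54.6, S_dd = 29.4
Terminal payoffs (K − S): max(-28.4, 0) = 0, max(18.4, 0) = 18.4, max(43.6, 0) = 43.6
Node u (S = 78): continuation = 1/1.08·[0.6333·0.0000 + 0.3667·18.4000] = 6.2469; exercise value = 0.0000 ≤ continuation, so V_u = 6.2469
Node d (S = 42): continuation = 1/1.08·[0.6333·18.4000 + 0.3667·43.6000] = 25.5926; exercise value = 31.0000 > continuation, so V_d = 31.0000 (exercise)
Node 0 (S = 60): continuation = 1/1.08·[0.6333·6.2469 + 0.3667·31.0000] = 14.1880; exercise value = 13.0000 ≤ continuation, so V_0 = 14.1880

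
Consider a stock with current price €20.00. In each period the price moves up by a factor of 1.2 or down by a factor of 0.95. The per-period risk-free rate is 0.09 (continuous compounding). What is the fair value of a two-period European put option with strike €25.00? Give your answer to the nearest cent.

€1.94

Risk-neutral probability p = (e^0.09 − 0.95)/(1.2 − 0.95) = 0.1442/0.2500 = 0.5767
Terminal stock prices: S_uu = 28.8, S_ud = 22.8, S_dd = 18.05
Terminal payoffs (K − S): max(-3.8, 0) = 0, max(2.2, 0) = 2.2, max(6.95, 0) = 6.95
Node u (S = 24): V_u = e^(−0.09)·[0.5767·0.0000 + 0.4233·2.2000] = 0.8511
Node d (S = 19): V_d = e^(−0.09)·[0.5767·2.2000 + 0.4233·6.9500] = 3.8483
Node 0 (S = 20): V_0 = e^(−0.09)·[0.5767·0.8511 + 0.4233·3.8483] = 1.9374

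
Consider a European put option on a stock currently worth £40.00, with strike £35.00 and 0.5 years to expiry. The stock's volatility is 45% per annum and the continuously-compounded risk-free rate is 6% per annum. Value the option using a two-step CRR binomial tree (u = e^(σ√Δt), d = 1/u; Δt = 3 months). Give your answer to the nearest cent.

£2.52

CRR parameters: u = e^(σ√Δt) = e^(0.45·√0.25) = 1.2523, d = 1/u = 0.7985
Per-period rate: rΔt = 0.06·0.25 = 0.015, so R = e^0.015 = 1.0151
Risk-neutral probability p = (e^0.015 − 0.7985)/(1.2523 − 0.7985) = 0.2166/0.4538 = 0.4773
Terminal stock prices: S_uu = 62.73, S_ud = 40, S_dd = 25.51
Terminal payoffs (K − S): max(-27.73, 0) = 0, max(-5, 0) = 0, max(9.495, 0) = 9.495
Node u (S = 50.09): V_u = e^(−0.015)·[0.4773·0.0000 + 0.5227·0.0000] = 0.0000
Node d (S = 31.94): V_d = e^(−0.015)·[0.4773·0.0000 + 0.5227·9.4949] = 4.8892
Node 0 (S = 40): V_0 = e^(−0.015)·[0.4773·0.0000 + 0.5227·4.8892] = 2.5176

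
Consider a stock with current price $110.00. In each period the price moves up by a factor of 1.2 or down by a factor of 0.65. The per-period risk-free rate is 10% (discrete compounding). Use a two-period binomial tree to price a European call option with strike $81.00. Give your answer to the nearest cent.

Risk-neutral probability p = (1 + 0.1 − 0.65)/(1.2 − 0.65) = 0.4500/0.5500 = 0.8182
Terminal stock prices: S_uu = 158.4, S_ud = 85.8, S_dd = 46.48
Terminal payoffs (S − K): max(77.4, 0) = 77.4, max(4.8, 0) = 4.8, max(-34.52, 0) = 0
Node u (S = 132): V_u = 1/1.1·[0.8182·77.4000 + 0.1818·4.8000] = 58.3636
Node d (S = 71.5): V_d = 1/1.1·[0.8182·4.8000 + 0.1818·0.0000] = 3.5702
Node 0 (S = 110): V_0 = 1/1.1·[0.8182·58.3636 + 0.1818·3.5702] = 44.0011

$44.00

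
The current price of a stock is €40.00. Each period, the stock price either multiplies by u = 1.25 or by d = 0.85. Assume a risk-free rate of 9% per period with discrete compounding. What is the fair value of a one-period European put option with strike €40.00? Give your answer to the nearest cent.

Risk-neutral probability p = (1 + 0.09 − 0.85)/(1.25 − 0.85) = 0.2400/0.4000 = 0.6000
Terminal stock prices: S_u = 50, S_d = 34
Terminal payoffs (K − S): max(-10, 0) = 0, max(6, 0) = 6
Node 0 (S = 40): V_0 = 1/1.09·[0.6000·0.0000 + 0.4000·6.0000] = 2.2018

€2.20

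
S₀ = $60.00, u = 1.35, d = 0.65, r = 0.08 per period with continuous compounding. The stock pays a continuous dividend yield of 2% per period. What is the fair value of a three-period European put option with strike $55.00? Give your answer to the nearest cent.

Per-period risk-free factor R = e^0.08 = 1.0833; dividend-adjusted growth = e^(0.08−0.02) = 1.0618.
Risk-neutral probability p = (1.0618 − 0.65)/(1.35 − 0.65) = 0.4118/0.7000 = 0.5883
Terminal stock prices: S_uuu = 147.6, S_uud = 71.08, S_udd = 34.22, S_ddd = 16.48
Terminal payoffs (K − S): max(-92.62, 0) = 0, max(-16.08, 0) = 0, max(20.78, 0) = 20.78, max(38.52, 0) = 38.52
Node uu (S = 109.4): V_uu = e^(−0.08)·[0.5883·0.0000 + 0.4117·0.0000] = 0.0000
Node ud (S = 52.65): V_ud = e^(−0.08)·[0.5883·0.0000 + 0.4117·20.7775] = 7.8957
Node dd (S = 25.35): V_dd = e^(−0.08)·[0.5883·20.7775 + 0.4117·38.5225] = 25.9234
Node u (S = 81): V_u = e^(−0.08)·[0.5883·0.0000 + 0.4117·7.8957] = 3.0005
Node d (S = 39): V_d = e^(−0.08)·[0.5883·7.8957 + 0.4117·25.9234] = 14.1394
Node 0 (S = 60): V_0 = e^(−0.08)·[0.5883·3.0005 + 0.4117·14.1394] = 7.0027

$7.00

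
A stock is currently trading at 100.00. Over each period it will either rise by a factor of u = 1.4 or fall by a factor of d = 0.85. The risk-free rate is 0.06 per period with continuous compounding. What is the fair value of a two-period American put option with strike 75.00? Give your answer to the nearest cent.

0.92

Risk-neutral probability p = (e^0.06 − 0.85)/(1.4 − 0.85) = 0.2118/0.5500 = 0.3852
Terminal stock prices: S_uu = 196, S_ud = 119, S_dd = 72.25
Terminal payoffs (K − S): max(-121, 0) = 0, max(-44, 0) = 0, max(2.75, 0) = 2.75
Node u (S = 140): continuation = e^(−0.06)·[0.3852·0.0000 + 0.6148·0.0000] = 0.0000; exercise value = 0.0000 ≤ continuation, so V_u = 0.0000
Node d (S = 85): continuation = e^(−0.06)·[0.3852·0.0000 + 0.6148·2.7500] = 1.5924; exercise value = 0.0000 ≤ continuation, so V_d = 1.5924
Node 0 (S = 100): continuation = e^(−0.06)·[0.3852·0.0000 + 0.6148·1.5924] = 0.9220; exercise value = 0.0000 ≤ continuation, so V_0 = 0.9220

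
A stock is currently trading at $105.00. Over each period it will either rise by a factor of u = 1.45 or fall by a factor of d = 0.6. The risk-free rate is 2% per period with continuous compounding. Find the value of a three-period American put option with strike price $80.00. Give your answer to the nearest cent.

Risk-neutral probability p = (e^0.02 − 0.6)/(1.45 − 0.6) = 0.4202/0.8500 = 0.4944
Terminal stock prices: S_uuu = 320.1, S_uud = 132.5, S_udd = 54.81, S_ddd = 22.68
Terminal payoffs (K − S): max(-240.1, 0) = 0, max(-52.46, 0) = 0, max(25.19, 0) = 25.19, max(57.32, 0) = 57.32
Node uu (S = 220.8): continuation = e^(−0.02)·[0.4944·0.0000 + 0.5056·0.0000] = 0.0000; exercise value = 0.0000 ≤ continuation, so V_uu = 0.0000
Node ud (S = 91.35): continuation = e^(−0.02)·[0.4944·0.0000 + 0.5056·25.1900] = 12.4850; exercise value = 0.0000 ≤ continuation, so V_ud = 12.4850
Node dd (S = 37.8): continuation = e^(−0.02)·[0.4944·25.1900 + 0.5056·57.3200] = 40.6159; exercise value = 42.2000 > continuation, so V_dd = 42.2000 (exercise)
Node u (S = 152.2): continuation = e^(−0.02)·[0.4944·0.0000 + 0.5056·12.4850] = 6.1880; exercise value = 0.0000 ≤ continuation, so V_u = 6.1880
Node d (S = 63): continuation = e^(−0.02)·[0.4944·12.4850 + 0.5056·42.2000] = 26.9655; exercise value = 17.0000 ≤ continuation, so V_d = 26.9655
Node 0 (S = 105): continuation = e^(−0.02)·[0.4944·6.1880 + 0.5056·26.9655] = 16.3635; exercise value = 0.0000 ≤ continuation, so V_0 = 16.3635

$16.36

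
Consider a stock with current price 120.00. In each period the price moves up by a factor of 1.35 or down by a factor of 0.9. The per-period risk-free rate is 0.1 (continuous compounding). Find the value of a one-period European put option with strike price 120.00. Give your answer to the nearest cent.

5.91

Risk-neutral probability p = (e^0.1 − 0.9)/(1.35 − 0.9) = 0.2052/0.4500 = 0.4559
Terminal stock prices: S_u = 162, S_d = 108
Terminal payoffs (K − S): max(-42, 0) = 0, max(12, 0) = 12
Node 0 (S = 120): V_0 = e^(−0.1)·[0.4559·0.0000 + 0.5441·12.0000] = 5.9075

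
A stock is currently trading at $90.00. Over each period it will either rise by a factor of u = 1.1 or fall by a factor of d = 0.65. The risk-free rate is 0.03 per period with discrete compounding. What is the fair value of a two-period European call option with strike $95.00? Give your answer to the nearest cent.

Risk-neutral probability p = (1 + 0.03 − 0.65)/(1.1 − 0.65) = 0.3800/0.4500 = 0.8444
Terminal stock prices: S_uu = 108.9, S_ud = 64.35, S_dd = 38.03
Terminal payoffs (S − K): max(13.9, 0) = 13.9, max(-30.65, 0) = 0, max(-56.97, 0) = 0
Node u (S = 99): V_u = 1/1.03·[0.8444·13.9000 + 0.1556·0.0000] = 11.3959
Node d (S = 58.5): V_d = 1/1.03·[0.8444·0.0000 + 0.1556·0.0000] = 0.0000
Node 0 (S = 90): V_0 = 1/1.03·[0.8444·11.3959 + 0.1556·0.0000] = 9.3429

$9.34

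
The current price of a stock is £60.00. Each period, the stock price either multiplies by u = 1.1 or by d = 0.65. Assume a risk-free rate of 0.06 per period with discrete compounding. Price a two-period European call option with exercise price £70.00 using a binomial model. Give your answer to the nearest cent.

Risk-neutral probability p = (1 + 0.06 − 0.65)/(1.1 − 0.65) = 0.4100/0.4500 = 0.9111
Terminal stock prices: S_uu = 72.6, S_ud = 42.9, S_dd = 25.35
Terminal payoffs (S − K): max(2.6, 0) = 2.6, max(-27.1, 0) = 0, max(-44.65, 0) = 0
Node u (S = 66): V_u = 1/1.06·[0.9111·2.6000 + 0.0889·0.0000] = 2.2348
Node d (S = 39): V_d = 1/1.06·[0.9111·0.0000 + 0.0889·0.0000] = 0.0000
Node 0 (S = 60): V_0 = 1/1.06·[0.9111·2.2348 + 0.0889·0.0000] = 1.9209

£1.92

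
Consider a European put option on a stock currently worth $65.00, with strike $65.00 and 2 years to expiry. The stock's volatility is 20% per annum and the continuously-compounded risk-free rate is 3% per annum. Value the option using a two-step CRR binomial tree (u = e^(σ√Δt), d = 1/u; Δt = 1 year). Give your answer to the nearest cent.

CRR parameters: u = e^(σ√Δt) = e^(0.2·√1) = 1.2214, d = 1/u = 0.8187
Per-period rate: rΔt = 0.03·1 = 0.03, so R = e^0.03 = 1.0305
Risk-neutral probability p = (e^0.03 − 0.8187)/(1.2214 − 0.8187) = 0.2117/0.4027 = 0.5258
Terminal stock prices: S_uu = 96.97, S_ud = 65, S_dd = 43.57
Terminal payoffs (K − S): max(-31.97, 0) = 0, max(0, 0) = 0, max(21.43, 0) = 21.43
Node u (S = 79.39): V_u = e^(−0.03)·[0.5258·0.0000 + 0.4742·0.0000] = 0.0000
Node d (S = 53.22): V_d = e^(−0.03)·[0.5258·0.0000 + 0.4742·21.4292] = 9.8615
Node 0 (S = 65): V_0 = e^(−0.03)·[0.5258·0.0000 + 0.4742·9.8615] = 4.5381

$4.54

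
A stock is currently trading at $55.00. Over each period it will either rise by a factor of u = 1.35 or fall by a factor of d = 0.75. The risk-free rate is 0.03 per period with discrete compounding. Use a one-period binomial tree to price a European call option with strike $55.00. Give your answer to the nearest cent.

Risk-neutral probability p = (1 + 0.03 − 0.75)/(1.35 − 0.75) = 0.2800/0.6000 = 0.4667
Terminal stock prices: S_u = 74.25, S_d = 41.25
Terminal payoffs (S − K): max(19.25, 0) = 19.25, max(-13.75, 0) = 0
Node 0 (S = 55): V_0 = 1/1.03·[0.4667·19.2500 + 0.5333·0.0000] = 8.7217

$8.72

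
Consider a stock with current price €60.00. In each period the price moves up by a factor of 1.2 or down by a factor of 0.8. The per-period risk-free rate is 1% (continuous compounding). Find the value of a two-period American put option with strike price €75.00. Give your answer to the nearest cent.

€16.95

Risk-neutral probability p = (e^0.01 − 0.8)/(1.2 − 0.8) = 0.2101/0.4000 = 0.5251
Terminal stock prices: S_uu = 86.4, S_ud = 57.6, S_dd = 38.4
Terminal payoffs (K − S): max(-11.4, 0) = 0, max(17.4, 0) = 17.4, max(36.6, 0) = 36.6
Node u (S = 72): continuation = e^(−0.01)·[0.5251·0.0000 + 0.4749·17.4000] = 8.1806; exercise value = 3.0000 ≤ continuation, so V_u = 8.1806
Node d (S = 48): continuation = e^(−0.01)·[0.5251·17.4000 + 0.4749·36.6000] = 26.2537; exercise value = 27.0000 > continuation, so V_d = 27.0000 (exercise)
Node 0 (S = 60): continuation = e^(−0.01)·[0.5251·8.1806 + 0.4749·27.0000] = 16.9471; exercise value = 15.0000 ≤ continuation, so V_0 = 16.9471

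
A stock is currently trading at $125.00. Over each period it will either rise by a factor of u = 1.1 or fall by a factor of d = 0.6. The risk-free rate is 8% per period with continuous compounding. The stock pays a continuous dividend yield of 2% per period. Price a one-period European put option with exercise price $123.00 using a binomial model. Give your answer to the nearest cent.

$3.38

Per-period risk-free factor R = e^0.08 = 1.0833; dividend-adjusted growth = e^(0.08−0.02) = 1.0618.
Risk-neutral probability p = (1.0618 − 0.6)/(1.1 − 0.6) = 0.4618/0.5000 = 0.9237
Terminal stock prices: S_u = 137.5, S_d = 75
Terminal payoffs (K − S): max(-14.5, 0) = 0, max(48, 0) = 48
Node 0 (S = 125): V_0 = e^(−0.08)·[0.9237·0.0000 + 0.0763·48.0000] = 3.3820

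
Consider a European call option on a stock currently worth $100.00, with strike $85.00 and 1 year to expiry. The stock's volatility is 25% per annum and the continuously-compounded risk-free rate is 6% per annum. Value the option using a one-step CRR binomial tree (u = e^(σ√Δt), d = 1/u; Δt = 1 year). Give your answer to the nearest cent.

$22.90

CRR parameters: u = e^(σ√Δt) = e^(0.25·√1) = 1.2840, d = 1/u = 0.7788
Per-period rate: rΔt = 0.06·1 = 0.06, so R = e^0.06 = 1.0618
Risk-neutral probability p = (e^0.06 − 0.7788)/(1.2840 − 0.7788) = 0.2830/0.5052 = 0.5602
Terminal stock prices: S_u = 128.4, S_d = 77.88
Terminal payoffs (S − K): max(43.4, 0) = 43.4, max(-7.12, 0) = 0
Node 0 (S = 100): V_0 = e^(−0.06)·[0.5602·43.4025 + 0.4398·0.0000] = 22.8989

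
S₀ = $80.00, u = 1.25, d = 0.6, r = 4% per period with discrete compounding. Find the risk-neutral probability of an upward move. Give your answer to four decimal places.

Risk-neutral probability p = (1 + 0.04 − 0.6)/(1.25 − 0.6) = 0.4400/0.6500 = 0.6769

p = 0.6769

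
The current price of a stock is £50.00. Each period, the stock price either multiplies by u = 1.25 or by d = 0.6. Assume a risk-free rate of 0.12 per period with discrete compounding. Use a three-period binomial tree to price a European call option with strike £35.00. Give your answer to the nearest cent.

£26.08

Risk-neutral probability p = (1 + 0.12 − 0.6)/(1.25 − 0.6) = 0.5200/0.6500 = 0.8000
Terminal stock prices: S_uuu = 97.66, S_uud = 46.88, S_udd = 22.5, S_ddd = 10.8
Terminal payoffs (S − K): max(62.66, 0) = 62.66, max(11.88, 0) = 11.88, max(-12.5, 0) = 0, max(-24.2, 0) = 0
Node uu (S = 78.12): V_uu = 1/1.12·[0.8000·62.6562 + 0.2000·11.8750] = 46.8750
Node ud (S = 37.5): V_ud = 1/1.12·[0.8000·11.8750 + 0.2000·0.0000] = 8.4821
Node dd (S = 18): V_dd = 1/1.12·[0.8000·0.0000 + 0.2000·0.0000] = 0.0000
Node u (S = 62.5): V_u = 1/1.12·[0.8000·46.8750 + 0.2000·8.4821] = 34.9968
Node d (S = 30): V_d = 1/1.12·[0.8000·8.4821 + 0.2000·0.0000] = 6.0587
Node 0 (S = 50): V_0 = 1/1.12·[0.8000·34.9968 + 0.2000·6.0587] = 26.0796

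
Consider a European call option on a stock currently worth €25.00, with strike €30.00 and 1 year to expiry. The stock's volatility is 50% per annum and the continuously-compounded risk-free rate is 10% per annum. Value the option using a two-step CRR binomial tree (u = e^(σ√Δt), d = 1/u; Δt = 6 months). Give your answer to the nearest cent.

CRR parameters: u = e^(σ√Δt) = e^(0.5·√0.5) = 1.4241, d = 1/u = 0.7022
Per-period rate: rΔt = 0.1·0.5 = 0.05, so R = e^0.05 = 1.0513
Risk-neutral probability p = (e^0.05 − 0.7022)/(1.4241 − 0.7022) = 0.3491/0.7219 = 0.4835
Terminal stock prices: S_uu = 50.7, S_ud = 25, S_dd = 12.33
Terminal payoffs (S − K): max(20.7, 0) = 20.7, max(-5, 0) = 0, max(-17.67, 0) = 0
Node u (S = 35.6): V_u = e^(−0.05)·[0.4835·20.7029 + 0.5165·0.0000] = 9.5225
Node d (S = 17.55): V_d = e^(−0.05)·[0.4835·0.0000 + 0.5165·0.0000] = 0.0000
Node 0 (S = 25): V_0 = e^(−0.05)·[0.4835·9.5225 + 0.5165·0.0000] = 4.3799

€4.38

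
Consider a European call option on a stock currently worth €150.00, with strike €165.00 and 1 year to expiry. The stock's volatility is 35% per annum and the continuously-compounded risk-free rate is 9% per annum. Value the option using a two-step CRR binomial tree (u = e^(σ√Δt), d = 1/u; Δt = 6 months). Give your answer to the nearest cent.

€20.85

CRR parameters: u = e^(σ√Δt) = e^(0.35·√0.5) = 1.2808, d = 1/u = 0.7808
Per-period rate: rΔt = 0.09·0.5 = 0.045, so R = e^0.045 = 1.0460
Risk-neutral probability p = (e^0.045 − 0.7808)/(1.2808 − 0.7808) = 0.2653/0.5000 = 0.5305
Terminal stock prices: S_uu = 246.1, S_ud = 150, S_dd = 91.44
Terminal payoffs (S − K): max(81.07, 0) = 81.07, max(-15, 0) = 0, max(-73.56, 0) = 0
Node u (S = 192.1): V_u = e^(−0.045)·[0.5305·81.0685 + 0.4695·0.0000] = 41.1137
Node d (S = 117.1): V_d = e^(−0.045)·[0.5305·0.0000 + 0.4695·0.0000] = 0.0000
Node 0 (S = 150): V_0 = e^(−0.045)·[0.5305·41.1137 + 0.4695·0.0000] = 20.8507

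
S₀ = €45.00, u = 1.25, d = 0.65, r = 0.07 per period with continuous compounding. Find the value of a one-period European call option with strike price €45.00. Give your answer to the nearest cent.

€7.39

Risk-neutral probability p = (e^0.07 − 0.65)/(1.25 − 0.65) = 0.4225/0.6000 = 0.7042
Terminal stock prices: S_u = 56.25, S_d = 29.25
Terminal payoffs (S − K): max(11.25, 0) = 11.25, max(-15.75, 0) = 0
Node 0 (S = 45): V_0 = e^(−0.07)·[0.7042·11.2500 + 0.2958·0.0000] = 7.3865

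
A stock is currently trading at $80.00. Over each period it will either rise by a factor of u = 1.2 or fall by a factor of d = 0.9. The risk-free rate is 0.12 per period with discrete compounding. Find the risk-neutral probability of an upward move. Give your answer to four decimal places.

Risk-neutral probability p = (1 + 0.12 − 0.9)/(1.2 − 0.9) = 0.2200/0.3000 = 0.7333

p = 0.7333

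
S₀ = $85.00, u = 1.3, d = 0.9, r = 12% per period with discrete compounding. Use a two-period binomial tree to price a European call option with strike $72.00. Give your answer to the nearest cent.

Risk-neutral probability p = (1 + 0.12 − 0.9)/(1.3 − 0.9) = 0.2200/0.4000 = 0.5500
Terminal stock prices: S_uu = 143.7, S_ud = 99.45, S_dd = 68.85
Terminal payoffs (S − K): max(71.65, 0) = 71.65, max(27.45, 0) = 27.45, max(-3.15, 0) = 0
Node u (S = 110.5): V_u = 1/1.12·[0.5500·71.6500 + 0.4500·27.4500] = 46.2143
Node d (S = 76.5): V_d = 1/1.12·[0.5500·27.4500 + 0.4500·0.0000] = 13.4799
Node 0 (S = 85): V_0 = 1/1.12·[0.5500·46.2143 + 0.4500·13.4799] = 28.1106

$28.11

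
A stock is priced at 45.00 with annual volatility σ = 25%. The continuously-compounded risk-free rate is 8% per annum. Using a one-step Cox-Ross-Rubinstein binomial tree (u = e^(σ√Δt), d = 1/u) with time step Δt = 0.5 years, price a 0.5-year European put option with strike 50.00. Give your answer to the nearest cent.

CRR parameters: u = e^(σ√Δt) = e^(0.25·√0.5) = 1.1934, d = 1/u = 0.8380
Per-period rate: rΔt = 0.08·0.5 = 0.04, so R = e^0.04 = 1.0408
Risk-neutral probability p = (e^0.04 − 0.8380)/(1.1934 − 0.8380) = 0.2028/0.3554 = 0.5708
Terminal stock prices: S_u = 53.7, S_d = 37.71
Terminal payoffs (K − S): max(-3.701, 0) = 0, max(12.29, 0) = 12.29
Node 0 (S = 45): V_0 = e^(−0.04)·[0.5708·0.0000 + 0.4292·12.2915] = 5.0692

5.07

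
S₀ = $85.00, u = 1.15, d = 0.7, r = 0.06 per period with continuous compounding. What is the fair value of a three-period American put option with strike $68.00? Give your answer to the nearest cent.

$2.09

Risk-neutral probability p = (e^0.06 − 0.7)/(1.15 − 0.7) = 0.3618/0.4500 = 0.8041
Terminal stock prices: S_uuu = 129.3, S_uud = 78.69, S_udd = 47.9, S_ddd = 29.15
Terminal payoffs (K − S): max(-61.27, 0) = 0, max(-10.69, 0) = 0, max(20.1, 0) = 20.1, max(38.85, 0) = 38.85
Node uu (S = 112.4): continuation = e^(−0.06)·[0.8041·0.0000 + 0.1959·0.0000] = 0.0000; exercise value = 0.0000 ≤ continuation, so V_uu = 0.0000
Node ud (S = 68.42): continuation = e^(−0.06)·[0.8041·0.0000 + 0.1959·20.1025] = 3.7091; exercise value = 0.0000 ≤ continuation, so V_ud = 3.7091
Node dd (S = 41.65): continuation = e^(−0.06)·[0.8041·20.1025 + 0.1959·38.8450] = 22.3900; exercise value = 26.3500 > continuation, so V_dd = 26.3500 (exercise)
Node u (S = 97.75): continuation = e^(−0.06)·[0.8041·0.0000 + 0.1959·3.7091] = 0.6844; exercise value = 0.0000 ≤ continuation, so V_u = 0.6844
Node d (S = 59.5): continuation = e^(−0.06)·[0.8041·3.7091 + 0.1959·26.3500] = 7.6706; exercise value = 8.5000 > continuation, so V_d = 8.5000 (exercise)
Node 0 (S = 85): continuation = e^(−0.06)·[0.8041·0.6844 + 0.1959·8.5000] = 2.0866; exercise value = 0.0000 ≤ continuation, so V_0 = 2.0866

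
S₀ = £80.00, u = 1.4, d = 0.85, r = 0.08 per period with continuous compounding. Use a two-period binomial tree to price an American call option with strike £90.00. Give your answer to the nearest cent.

Risk-neutral probability p = (e^0.08 − 0.85)/(1.4 − 0.85) = 0.2333/0.5500 = 0.4242
Terminal stock prices: S_uu = 156.8, S_ud = 95.2, S_dd = 57.8
Terminal payoffs (S − K): max(66.8, 0) = 66.8, max(5.2, 0) = 5.2, max(-32.2, 0) = 0
Node u (S = 112): continuation = e^(−0.08)·[0.4242·66.8000 + 0.5758·5.2000] = 28.9195; exercise value = 22.0000 ≤ continuation, so V_u = 28.9195
Node d (S = 68): continuation = e^(−0.08)·[0.4242·5.2000 + 0.5758·0.0000] = 2.0360; exercise value = 0.0000 ≤ continuation, so V_d = 2.0360
Node 0 (S = 80): continuation = e^(−0.08)·[0.4242·28.9195 + 0.5758·2.0360] = 12.4057; exercise value = 0.0000 ≤ continuation, so V_0 = 12.4057

£12.41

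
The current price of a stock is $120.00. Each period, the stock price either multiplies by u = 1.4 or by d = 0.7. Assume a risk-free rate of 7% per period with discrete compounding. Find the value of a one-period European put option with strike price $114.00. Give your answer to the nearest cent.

$13.22

Risk-neutral probability p = (1 + 0.07 − 0.7)/(1.4 − 0.7) = 0.3700/0.7000 = 0.5286
Terminal stock prices: S_u = 168, S_d = 84
Terminal payoffs (K − S): max(-54, 0) = 0, max(30, 0) = 30
Node 0 (S = 120): V_0 = 1/1.07·[0.5286·0.0000 + 0.4714·30.0000] = 13.2176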